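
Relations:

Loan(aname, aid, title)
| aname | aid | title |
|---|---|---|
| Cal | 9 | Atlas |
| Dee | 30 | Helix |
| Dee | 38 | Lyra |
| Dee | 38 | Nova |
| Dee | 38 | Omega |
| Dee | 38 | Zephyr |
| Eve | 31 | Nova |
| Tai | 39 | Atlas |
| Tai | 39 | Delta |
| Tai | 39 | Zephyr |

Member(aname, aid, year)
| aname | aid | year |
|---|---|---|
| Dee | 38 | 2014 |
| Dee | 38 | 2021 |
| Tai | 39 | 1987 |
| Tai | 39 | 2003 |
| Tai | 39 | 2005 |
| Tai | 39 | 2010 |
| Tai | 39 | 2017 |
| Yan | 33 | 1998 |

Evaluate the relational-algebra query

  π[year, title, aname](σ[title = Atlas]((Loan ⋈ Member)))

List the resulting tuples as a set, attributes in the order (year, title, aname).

{(1987, Atlas, Tai), (2003, Atlas, Tai), (2005, Atlas, Tai), (2010, Atlas, Tai), (2017, Atlas, Tai)}

Natural join on aname, aid: {(Dee, 38, Lyra, 2014), (Dee, 38, Lyra, 2021), (Dee, 38, Nova, 2014), (Dee, 38, Nova, 2021), (Dee, 38, Omega, 2014), (Dee, 38, Omega, 2021), (Dee, 38, Zephyr, 2014), (Dee, 38, Zephyr, 2021), (Tai, 39, Atlas, 1987), (Tai, 39, Atlas, 2003), (Tai, 39, Atlas, 2005), (Tai, 39, Atlas, 2010), (Tai, 39, Atlas, 2017), (Tai, 39, Delta, 1987), (Tai, 39, Delta, 2003), (Tai, 39, Delta, 2005), (Tai, 39, Delta, 2010), (Tai, 39, Delta, 2017), (Tai, 39, Zephyr, 1987), (Tai, 39, Zephyr, 2003), (Tai, 39, Zephyr, 2005), (Tai, 39, Zephyr, 2010), (Tai, 39, Zephyr, 2017)}
Apply σ_{title = Atlas}; surviving tuples: {(Tai, 39, Atlas, 1987), (Tai, 39, Atlas, 2003), (Tai, 39, Atlas, 2005), (Tai, 39, Atlas, 2010), (Tai, 39, Atlas, 2017)}
π[year, title, aname]: project onto (year, title, aname) → {(1987, Atlas, Tai), (2003, Atlas, Tai), (2005, Atlas, Tai), (2010, Atlas, Tai), (2017, Atlas, Tai)}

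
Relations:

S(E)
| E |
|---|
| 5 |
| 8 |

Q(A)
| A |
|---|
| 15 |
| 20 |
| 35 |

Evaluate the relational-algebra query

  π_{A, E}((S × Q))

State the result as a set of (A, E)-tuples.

{(15, 5), (15, 8), (20, 5), (20, 8), (35, 5), (35, 8)}

S × Q: Cartesian product, 2·3 = 6 tuples over (E, A).
Projecting to A, E: {(15, 5), (15, 8), (20, 5), (20, 8), (35, 5), (35, 8)}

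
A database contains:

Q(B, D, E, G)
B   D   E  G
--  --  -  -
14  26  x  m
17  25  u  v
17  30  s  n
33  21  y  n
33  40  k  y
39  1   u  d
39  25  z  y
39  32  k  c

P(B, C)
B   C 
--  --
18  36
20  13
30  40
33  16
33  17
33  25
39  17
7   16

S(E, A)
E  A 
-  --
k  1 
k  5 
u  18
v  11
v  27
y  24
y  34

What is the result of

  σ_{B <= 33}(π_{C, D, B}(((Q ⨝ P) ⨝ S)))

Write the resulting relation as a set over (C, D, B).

Natural join on B: {(33, 21, y, n, 16), (33, 21, y, n, 17), (33, 21, y, n, 25), (33, 40, k, y, 16), (33, 40, k, y, 17), (33, 40, k, y, 25), (39, 1, u, d, 17), (39, 25, z, y, 17), (39, 32, k, c, 17)}
Natural join on E: {(33, 21, y, n, 16, 24), (33, 21, y, n, 16, 34), (33, 21, y, n, 17, 24), (33, 21, y, n, 17, 34), (33, 21, y, n, 25, 24), (33, 21, y, n, 25, 34), (33, 40, k, y, 16, 1), (33, 40, k, y, 16, 5), (33, 40, k, y, 17, 1), (33, 40, k, y, 17, 5), (33, 40, k, y, 25, 1), (33, 40, k, y, 25, 5), (39, 1, u, d, 17, 18), (39, 32, k, c, 17, 1), (39, 32, k, c, 17, 5)}
Projecting to C, D, B (7 duplicate(s) eliminated): {(16, 21, 33), (16, 40, 33), (17, 1, 39), (17, 21, 33), (17, 32, 39), (17, 40, 33), (25, 21, 33), (25, 40, 33)}
σ[B <= 33]: keep tuples satisfying B <= 33 → {(16, 21, 33), (16, 40, 33), (17, 21, 33), (17, 40, 33), (25, 21, 33), (25, 40, 33)}

{(16, 21, 33), (16, 40, 33), (17, 21, 33), (17, 40, 33), (25, 21, 33), (25, 40, 33)}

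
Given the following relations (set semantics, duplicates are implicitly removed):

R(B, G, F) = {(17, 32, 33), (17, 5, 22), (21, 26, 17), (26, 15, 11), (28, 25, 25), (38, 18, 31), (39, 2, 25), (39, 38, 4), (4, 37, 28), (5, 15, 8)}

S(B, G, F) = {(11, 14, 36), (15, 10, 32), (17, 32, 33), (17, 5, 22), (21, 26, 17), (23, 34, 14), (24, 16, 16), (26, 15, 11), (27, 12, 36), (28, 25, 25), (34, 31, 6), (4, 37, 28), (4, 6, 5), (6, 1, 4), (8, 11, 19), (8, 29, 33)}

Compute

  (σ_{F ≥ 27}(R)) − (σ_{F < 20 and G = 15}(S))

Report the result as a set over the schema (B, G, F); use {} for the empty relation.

{(17, 32, 33), (38, 18, 31), (4, 37, 28)}

Apply σ_{F ≥ 27}; surviving tuples: {(17, 32, 33), (38, 18, 31), (4, 37, 28)}
Apply σ_{F < 20 and G = 15}; surviving tuples: {(26, 15, 11)}
Set difference of the two operands is {(17, 32, 33), (38, 18, 31), (4, 37, 28)}.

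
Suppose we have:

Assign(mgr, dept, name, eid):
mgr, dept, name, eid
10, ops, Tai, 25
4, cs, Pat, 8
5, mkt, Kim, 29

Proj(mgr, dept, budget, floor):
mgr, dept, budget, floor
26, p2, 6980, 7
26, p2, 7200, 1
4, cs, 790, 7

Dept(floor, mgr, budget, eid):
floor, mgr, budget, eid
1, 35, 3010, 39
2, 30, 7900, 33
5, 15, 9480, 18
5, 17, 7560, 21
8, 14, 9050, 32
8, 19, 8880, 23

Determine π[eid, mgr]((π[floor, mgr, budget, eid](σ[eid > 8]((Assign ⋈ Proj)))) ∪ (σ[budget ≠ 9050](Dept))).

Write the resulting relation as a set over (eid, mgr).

{(18, 15), (21, 17), (23, 19), (33, 30), (39, 35)}

Joining Assign and Proj on mgr, dept yields {(4, cs, Pat, 8, 790, 7)}.
Filtering on eid > 8 leaves {}.
π[floor, mgr, budget, eid]: project onto (floor, mgr, budget, eid) → {}
Filtering on budget ≠ 9050 leaves {(1, 35, 3010, 39), (2, 30, 7900, 33), (5, 15, 9480, 18), (5, 17, 7560, 21), (8, 19, 8880, 23)}.
Set union of the two operands is {(1, 35, 3010, 39), (2, 30, 7900, 33), (5, 15, 9480, 18), (5, 17, 7560, 21), (8, 19, 8880, 23)}.
π[eid, mgr]: project onto (eid, mgr) → {(18, 15), (21, 17), (23, 19), (33, 30), (39, 35)}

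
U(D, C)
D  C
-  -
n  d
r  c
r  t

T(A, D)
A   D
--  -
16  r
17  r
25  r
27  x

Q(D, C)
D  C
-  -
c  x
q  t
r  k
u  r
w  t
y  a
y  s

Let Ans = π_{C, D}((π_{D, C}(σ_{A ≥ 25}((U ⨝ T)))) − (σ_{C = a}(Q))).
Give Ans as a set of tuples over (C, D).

U ⋈ T (natural join on D): {(r, c, 16), (r, c, 17), (r, c, 25), (r, t, 16), (r, t, 17), (r, t, 25)}
Apply σ_{A ≥ 25}; surviving tuples: {(r, c, 25), (r, t, 25)}
π[D, C]: project onto (D, C) → {(r, c), (r, t)}
Apply σ_{C = a}; surviving tuples: {(y, a)}
Set difference of the two operands is {(r, c), (r, t)}.
π[C, D]: project onto (C, D) → {(c, r), (t, r)}

{(c, r), (t, r)}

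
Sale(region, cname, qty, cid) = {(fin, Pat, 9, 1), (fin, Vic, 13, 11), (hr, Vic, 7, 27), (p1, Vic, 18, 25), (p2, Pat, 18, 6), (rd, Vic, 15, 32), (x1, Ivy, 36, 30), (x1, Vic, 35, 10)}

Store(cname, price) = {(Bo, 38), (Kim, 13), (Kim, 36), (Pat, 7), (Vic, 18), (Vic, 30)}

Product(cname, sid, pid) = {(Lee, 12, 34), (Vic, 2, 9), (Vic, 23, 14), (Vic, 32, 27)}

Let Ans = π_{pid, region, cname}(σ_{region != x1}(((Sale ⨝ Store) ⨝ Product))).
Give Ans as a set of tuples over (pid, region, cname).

{(14, fin, Vic), (14, hr, Vic), (14, p1, Vic), (14, rd, Vic), (27, fin, Vic), (27, hr, Vic), (27, p1, Vic), (27, rd, Vic), (9, fin, Vic), (9, hr, Vic), (9, p1, Vic), (9, rd, Vic)}

Joining Sale and Store on cname yields {(fin, Pat, 9, 1, 7), (fin, Vic, 13, 11, 18), (fin, Vic, 13, 11, 30), (hr, Vic, 7, 27, 18), (hr, Vic, 7, 27, 30), (p1, Vic, 18, 25, 18), (p1, Vic, 18, 25, 30), (p2, Pat, 18, 6, 7), (rd, Vic, 15, 32, 18), (rd, Vic, 15, 32, 30), (x1, Vic, 35, 10, 18), (x1, Vic, 35, 10, 30)}.
Joining (Sale ⨝ Store) and Product on cname yields {(fin, Vic, 13, 11, 18, 2, 9), (fin, Vic, 13, 11, 18, 23, 14), (fin, Vic, 13, 11, 18, 32, 27), (fin, Vic, 13, 11, 30, 2, 9), (fin, Vic, 13, 11, 30, 23, 14), (fin, Vic, 13, 11, 30, 32, 27), (hr, Vic, 7, 27, 18, 2, 9), (hr, Vic, 7, 27, 18, 23, 14), (hr, Vic, 7, 27, 18, 32, 27), (hr, Vic, 7, 27, 30, 2, 9), (hr, Vic, 7, 27, 30, 23, 14), (hr, Vic, 7, 27, 30, 32, 27), (p1, Vic, 18, 25, 18, 2, 9), (p1, Vic, 18, 25, 18, 23, 14), (p1, Vic, 18, 25, 18, 32, 27), (p1, Vic, 18, 25, 30, 2, 9), (p1, Vic, 18, 25, 30, 23, 14), (p1, Vic, 18, 25, 30, 32, 27), (rd, Vic, 15, 32, 18, 2, 9), (rd, Vic, 15, 32, 18, 23, 14), (rd, Vic, 15, 32, 18, 32, 27), (rd, Vic, 15, 32, 30, 2, 9), (rd, Vic, 15, 32, 30, 23, 14), (rd, Vic, 15, 32, 30, 32, 27), (x1, Vic, 35, 10, 18, 2, 9), (x1, Vic, 35, 10, 18, 23, 14), (x1, Vic, 35, 10, 18, 32, 27), (x1, Vic, 35, 10, 30, 2, 9), (x1, Vic, 35, 10, 30, 23, 14), (x1, Vic, 35, 10, 30, 32, 27)}.
Filtering on region != x1 leaves {(fin, Vic, 13, 11, 18, 2, 9), (fin, Vic, 13, 11, 18, 23, 14), (fin, Vic, 13, 11, 18, 32, 27), (fin, Vic, 13, 11, 30, 2, 9), (fin, Vic, 13, 11, 30, 23, 14), (fin, Vic, 13, 11, 30, 32, 27), (hr, Vic, 7, 27, 18, 2, 9), (hr, Vic, 7, 27, 18, 23, 14), (hr, Vic, 7, 27, 18, 32, 27), (hr, Vic, 7, 27, 30, 2, 9), (hr, Vic, 7, 27, 30, 23, 14), (hr, Vic, 7, 27, 30, 32, 27), (p1, Vic, 18, 25, 18, 2, 9), (p1, Vic, 18, 25, 18, 23, 14), (p1, Vic, 18, 25, 18, 32, 27), (p1, Vic, 18, 25, 30, 2, 9), (p1, Vic, 18, 25, 30, 23, 14), (p1, Vic, 18, 25, 30, 32, 27), (rd, Vic, 15, 32, 18, 2, 9), (rd, Vic, 15, 32, 18, 23, 14), (rd, Vic, 15, 32, 18, 32, 27), (rd, Vic, 15, 32, 30, 2, 9), (rd, Vic, 15, 32, 30, 23, 14), (rd, Vic, 15, 32, 30, 32, 27)}.
π_{pid, region, cname} gives {(14, fin, Vic), (14, hr, Vic), (14, p1, Vic), (14, rd, Vic), (27, fin, Vic), (27, hr, Vic), (27, p1, Vic), (27, rd, Vic), (9, fin, Vic), (9, hr, Vic), (9, p1, Vic), (9, rd, Vic)} (12 duplicate(s) eliminated).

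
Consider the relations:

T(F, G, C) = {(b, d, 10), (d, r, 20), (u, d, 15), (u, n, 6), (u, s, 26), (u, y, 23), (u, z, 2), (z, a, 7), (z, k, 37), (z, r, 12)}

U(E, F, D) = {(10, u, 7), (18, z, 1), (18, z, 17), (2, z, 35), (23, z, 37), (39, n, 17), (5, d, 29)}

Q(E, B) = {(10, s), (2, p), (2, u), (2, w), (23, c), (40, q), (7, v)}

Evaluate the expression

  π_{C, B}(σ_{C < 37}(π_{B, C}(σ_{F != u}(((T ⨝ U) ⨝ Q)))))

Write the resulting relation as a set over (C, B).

Natural join on F: {(d, r, 20, 5, 29), (u, d, 15, 10, 7), (u, n, 6, 10, 7), (u, s, 26, 10, 7), (u, y, 23, 10, 7), (u, z, 2, 10, 7), (z, a, 7, 18, 1), (z, a, 7, 18, 17), (z, a, 7, 2, 35), (z, a, 7, 23, 37), (z, k, 37, 18, 1), (z, k, 37, 18, 17), (z, k, 37, 2, 35), (z, k, 37, 23, 37), (z, r, 12, 18, 1), (z, r, 12, 18, 17), (z, r, 12, 2, 35), (z, r, 12, 23, 37)}
Natural join on E: {(u, d, 15, 10, 7, s), (u, n, 6, 10, 7, s), (u, s, 26, 10, 7, s), (u, y, 23, 10, 7, s), (u, z, 2, 10, 7, s), (z, a, 7, 2, 35, p), (z, a, 7, 2, 35, u), (z, a, 7, 2, 35, w), (z, a, 7, 23, 37, c), (z, k, 37, 2, 35, p), (z, k, 37, 2, 35, u), (z, k, 37, 2, 35, w), (z, k, 37, 23, 37, c), (z, r, 12, 2, 35, p), (z, r, 12, 2, 35, u), (z, r, 12, 2, 35, w), (z, r, 12, 23, 37, c)}
Selection F != u: {(z, a, 7, 2, 35, p), (z, a, 7, 2, 35, u), (z, a, 7, 2, 35, w), (z, a, 7, 23, 37, c), (z, k, 37, 2, 35, p), (z, k, 37, 2, 35, u), (z, k, 37, 2, 35, w), (z, k, 37, 23, 37, c), (z, r, 12, 2, 35, p), (z, r, 12, 2, 35, u), (z, r, 12, 2, 35, w), (z, r, 12, 23, 37, c)}
Keep only column(s) B, C: {(c, 12), (c, 37), (c, 7), (p, 12), (p, 37), (p, 7), (u, 12), (u, 37), (u, 7), (w, 12), (w, 37), (w, 7)}
Selection C < 37: {(c, 12), (c, 7), (p, 12), (p, 7), (u, 12), (u, 7), (w, 12), (w, 7)}
Keep only column(s) C, B: {(12, c), (12, p), (12, u), (12, w), (7, c), (7, p), (7, u), (7, w)}

{(12, c), (12, p), (12, u), (12, w), (7, c), (7, p), (7, u), (7, w)}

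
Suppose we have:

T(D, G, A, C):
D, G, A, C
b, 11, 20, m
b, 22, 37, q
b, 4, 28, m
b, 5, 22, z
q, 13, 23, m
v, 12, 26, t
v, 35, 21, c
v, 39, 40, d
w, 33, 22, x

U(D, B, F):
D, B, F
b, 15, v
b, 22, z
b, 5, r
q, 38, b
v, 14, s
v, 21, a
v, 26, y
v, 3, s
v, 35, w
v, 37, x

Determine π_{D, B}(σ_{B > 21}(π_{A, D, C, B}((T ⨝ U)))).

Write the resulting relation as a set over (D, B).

Joining T and U on D yields {(b, 11, 20, m, 15, v), (b, 11, 20, m, 22, z), (b, 11, 20, m, 5, r), (b, 22, 37, q, 15, v), (b, 22, 37, q, 22, z), (b, 22, 37, q, 5, r), (b, 4, 28, m, 15, v), (b, 4, 28, m, 22, z), (b, 4, 28, m, 5, r), (b, 5, 22, z, 15, v), (b, 5, 22, z, 22, z), (b, 5, 22, z, 5, r), (q, 13, 23, m, 38, b), (v, 12, 26, t, 14, s), (v, 12, 26, t, 21, a), (v, 12, 26, t, 26, y), (v, 12, 26, t, 3, s), (v, 12, 26, t, 35, w), (v, 12, 26, t, 37, x), (v, 35, 21, c, 14, s), (v, 35, 21, c, 21, a), (v, 35, 21, c, 26, y), (v, 35, 21, c, 3, s), (v, 35, 21, c, 35, w), (v, 35, 21, c, 37, x), (v, 39, 40, d, 14, s), (v, 39, 40, d, 21, a), (v, 39, 40, d, 26, y), (v, 39, 40, d, 3, s), (v, 39, 40, d, 35, w), (v, 39, 40, d, 37, x)}.
π[A, D, C, B]: project onto (A, D, C, B) → {(20, b, m, 15), (20, b, m, 22), (20, b, m, 5), (21, v, c, 14), (21, v, c, 21), (21, v, c, 26), (21, v, c, 3), (21, v, c, 35), (21, v, c, 37), (22, b, z, 15), (22, b, z, 22), (22, b, z, 5), (23, q, m, 38), (26, v, t, 14), (26, v, t, 21), (26, v, t, 26), (26, v, t, 3), (26, v, t, 35), (26, v, t, 37), (28, b, m, 15), (28, b, m, 22), (28, b, m, 5), (37, b, q, 15), (37, b, q, 22), (37, b, q, 5), (40, v, d, 14), (40, v, d, 21), (40, v, d, 26), (40, v, d, 3), (40, v, d, 35), (40, v, d, 37)}
Selection B > 21: {(20, b, m, 22), (21, v, c, 26), (21, v, c, 35), (21, v, c, 37), (22, b, z, 22), (23, q, m, 38), (26, v, t, 26), (26, v, t, 35), (26, v, t, 37), (28, b, m, 22), (37, b, q, 22), (40, v, d, 26), (40, v, d, 35), (40, v, d, 37)}
π[D, B]: project onto (D, B) (9 duplicate(s) eliminated) → {(b, 22), (q, 38), (v, 26), (v, 35), (v, 37)}

{(b, 22), (q, 38), (v, 26), (v, 35), (v, 37)}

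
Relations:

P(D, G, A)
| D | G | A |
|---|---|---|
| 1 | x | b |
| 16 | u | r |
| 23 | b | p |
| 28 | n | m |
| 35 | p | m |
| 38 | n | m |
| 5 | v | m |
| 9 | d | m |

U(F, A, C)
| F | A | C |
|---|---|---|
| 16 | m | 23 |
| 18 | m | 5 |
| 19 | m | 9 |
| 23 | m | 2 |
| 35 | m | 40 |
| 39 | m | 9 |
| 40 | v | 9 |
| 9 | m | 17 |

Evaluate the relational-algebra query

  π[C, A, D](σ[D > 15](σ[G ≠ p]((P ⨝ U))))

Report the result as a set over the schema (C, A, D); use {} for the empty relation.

P ⋈ U (natural join on A): {(28, n, m, 16, 23), (28, n, m, 18, 5), (28, n, m, 19, 9), (28, n, m, 23, 2), (28, n, m, 35, 40), (28, n, m, 39, 9), (28, n, m, 9, 17), (35, p, m, 16, 23), (35, p, m, 18, 5), (35, p, m, 19, 9), (35, p, m, 23, 2), (35, p, m, 35, 40), (35, p, m, 39, 9), (35, p, m, 9, 17), (38, n, m, 16, 23), (38, n, m, 18, 5), (38, n, m, 19, 9), (38, n, m, 23, 2), (38, n, m, 35, 40), (38, n, m, 39, 9), (38, n, m, 9, 17), (5, v, m, 16, 23), (5, v, m, 18, 5), (5, v, m, 19, 9), (5, v, m, 23, 2), (5, v, m, 35, 40), (5, v, m, 39, 9), (5, v, m, 9, 17), (9, d, m, 16, 23), (9, d, m, 18, 5), (9, d, m, 19, 9), (9, d, m, 23, 2), (9, d, m, 35, 40), (9, d, m, 39, 9), (9, d, m, 9, 17)}
Apply σ_{G ≠ p}; surviving tuples: {(28, n, m, 16, 23), (28, n, m, 18, 5), (28, n, m, 19, 9), (28, n, m, 23, 2), (28, n, m, 35, 40), (28, n, m, 39, 9), (28, n, m, 9, 17), (38, n, m, 16, 23), (38, n, m, 18, 5), (38, n, m, 19, 9), (38, n, m, 23, 2), (38, n, m, 35, 40), (38, n, m, 39, 9), (38, n, m, 9, 17), (5, v, m, 16, 23), (5, v, m, 18, 5), (5, v, m, 19, 9), (5, v, m, 23, 2), (5, v, m, 35, 40), (5, v, m, 39, 9), (5, v, m, 9, 17), (9, d, m, 16, 23), (9, d, m, 18, 5), (9, d, m, 19, 9), (9, d, m, 23, 2), (9, d, m, 35, 40), (9, d, m, 39, 9), (9, d, m, 9, 17)}
Apply σ_{D > 15}; surviving tuples: {(28, n, m, 16, 23), (28, n, m, 18, 5), (28, n, m, 19, 9), (28, n, m, 23, 2), (28, n, m, 35, 40), (28, n, m, 39, 9), (28, n, m, 9, 17), (38, n, m, 16, 23), (38, n, m, 18, 5), (38, n, m, 19, 9), (38, n, m, 23, 2), (38, n, m, 35, 40), (38, n, m, 39, 9), (38, n, m, 9, 17)}
π[C, A, D]: project onto (C, A, D) (2 duplicate(s) eliminated) → {(17, m, 28), (17, m, 38), (2, m, 28), (2, m, 38), (23, m, 28), (23, m, 38), (40, m, 28), (40, m, 38), (5, m, 28), (5, m, 38), (9, m, 28), (9, m, 38)}

{(17, m, 28), (17, m, 38), (2, m, 28), (2, m, 38), (23, m, 28), (23, m, 38), (40, m, 28), (40, m, 38), (5, m, 28), (5, m, 38), (9, m, 28), (9, m, 38)}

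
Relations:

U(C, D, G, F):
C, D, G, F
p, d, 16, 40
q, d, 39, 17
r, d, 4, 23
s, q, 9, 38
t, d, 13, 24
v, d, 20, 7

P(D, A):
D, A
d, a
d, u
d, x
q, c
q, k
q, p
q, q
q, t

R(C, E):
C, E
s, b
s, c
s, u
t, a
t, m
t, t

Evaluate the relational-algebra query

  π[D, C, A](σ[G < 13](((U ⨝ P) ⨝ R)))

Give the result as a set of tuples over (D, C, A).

{(q, s, c), (q, s, k), (q, s, p), (q, s, q), (q, s, t)}

Natural join on D: {(p, d, 16, 40, a), (p, d, 16, 40, u), (p, d, 16, 40, x), (q, d, 39, 17, a), (q, d, 39, 17, u), (q, d, 39, 17, x), (r, d, 4, 23, a), (r, d, 4, 23, u), (r, d, 4, 23, x), (s, q, 9, 38, c), (s, q, 9, 38, k), (s, q, 9, 38, p), (s, q, 9, 38, q), (s, q, 9, 38, t), (t, d, 13, 24, a), (t, d, 13, 24, u), (t, d, 13, 24, x), (v, d, 20, 7, a), (v, d, 20, 7, u), (v, d, 20, 7, x)}
Natural join on C: {(s, q, 9, 38, c, b), (s, q, 9, 38, c, c), (s, q, 9, 38, c, u), (s, q, 9, 38, k, b), (s, q, 9, 38, k, c), (s, q, 9, 38, k, u), (s, q, 9, 38, p, b), (s, q, 9, 38, p, c), (s, q, 9, 38, p, u), (s, q, 9, 38, q, b), (s, q, 9, 38, q, c), (s, q, 9, 38, q, u), (s, q, 9, 38, t, b), (s, q, 9, 38, t, c), (s, q, 9, 38, t, u), (t, d, 13, 24, a, a), (t, d, 13, 24, a, m), (t, d, 13, 24, a, t), (t, d, 13, 24, u, a), (t, d, 13, 24, u, m), (t, d, 13, 24, u, t), (t, d, 13, 24, x, a), (t, d, 13, 24, x, m), (t, d, 13, 24, x, t)}
Filtering on G < 13 leaves {(s, q, 9, 38, c, b), (s, q, 9, 38, c, c), (s, q, 9, 38, c, u), (s, q, 9, 38, k, b), (s, q, 9, 38, k, c), (s, q, 9, 38, k, u), (s, q, 9, 38, p, b), (s, q, 9, 38, p, c), (s, q, 9, 38, p, u), (s, q, 9, 38, q, b), (s, q, 9, 38, q, c), (s, q, 9, 38, q, u), (s, q, 9, 38, t, b), (s, q, 9, 38, t, c), (s, q, 9, 38, t, u)}.
Projecting to D, C, A (10 duplicate(s) eliminated): {(q, s, c), (q, s, k), (q, s, p), (q, s, q), (q, s, t)}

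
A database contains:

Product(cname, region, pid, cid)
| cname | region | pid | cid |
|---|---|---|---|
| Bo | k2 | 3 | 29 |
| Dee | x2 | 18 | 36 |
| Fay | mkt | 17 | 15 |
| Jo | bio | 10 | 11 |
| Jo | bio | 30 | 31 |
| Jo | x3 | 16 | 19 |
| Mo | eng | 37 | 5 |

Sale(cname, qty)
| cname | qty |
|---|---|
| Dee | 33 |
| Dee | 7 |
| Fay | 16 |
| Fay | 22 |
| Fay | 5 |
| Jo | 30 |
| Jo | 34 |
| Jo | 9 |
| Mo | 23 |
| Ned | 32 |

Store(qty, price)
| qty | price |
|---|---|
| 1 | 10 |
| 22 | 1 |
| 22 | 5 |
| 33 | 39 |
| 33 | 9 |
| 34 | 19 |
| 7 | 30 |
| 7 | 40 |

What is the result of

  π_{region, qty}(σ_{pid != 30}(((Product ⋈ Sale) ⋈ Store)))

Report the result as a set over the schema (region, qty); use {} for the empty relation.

{(bio, 34), (mkt, 22), (x2, 33), (x2, 7), (x3, 34)}

Joining Product and Sale on cname yields {(Dee, x2, 18, 36, 33), (Dee, x2, 18, 36, 7), (Fay, mkt, 17, 15, 16), (Fay, mkt, 17, 15, 22), (Fay, mkt, 17, 15, 5), (Jo, bio, 10, 11, 30), (Jo, bio, 10, 11, 34), (Jo, bio, 10, 11, 9), (Jo, bio, 30, 31, 30), (Jo, bio, 30, 31, 34), (Jo, bio, 30, 31, 9), (Jo, x3, 16, 19, 30), (Jo, x3, 16, 19, 34), (Jo, x3, 16, 19, 9), (Mo, eng, 37, 5, 23)}.
Joining (Product ⋈ Sale) and Store on qty yields {(Dee, x2, 18, 36, 33, 39), (Dee, x2, 18, 36, 33, 9), (Dee, x2, 18, 36, 7, 30), (Dee, x2, 18, 36, 7, 40), (Fay, mkt, 17, 15, 22, 1), (Fay, mkt, 17, 15, 22, 5), (Jo, bio, 10, 11, 34, 19), (Jo, bio, 30, 31, 34, 19), (Jo, x3, 16, 19, 34, 19)}.
Filtering on pid != 30 leaves {(Dee, x2, 18, 36, 33, 39), (Dee, x2, 18, 36, 33, 9), (Dee, x2, 18, 36, 7, 30), (Dee, x2, 18, 36, 7, 40), (Fay, mkt, 17, 15, 22, 1), (Fay, mkt, 17, 15, 22, 5), (Jo, bio, 10, 11, 34, 19), (Jo, x3, 16, 19, 34, 19)}.
Projecting to region, qty (3 duplicate(s) eliminated): {(bio, 34), (mkt, 22), (x2, 33), (x2, 7), (x3, 34)}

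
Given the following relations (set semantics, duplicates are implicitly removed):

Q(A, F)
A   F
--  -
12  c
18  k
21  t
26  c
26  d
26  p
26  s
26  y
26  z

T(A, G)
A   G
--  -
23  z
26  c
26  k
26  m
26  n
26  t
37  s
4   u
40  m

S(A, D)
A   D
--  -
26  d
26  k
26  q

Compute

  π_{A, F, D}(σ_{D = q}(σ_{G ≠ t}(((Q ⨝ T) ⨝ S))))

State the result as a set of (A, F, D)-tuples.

{(26, c, q), (26, d, q), (26, p, q), (26, s, q), (26, y, q), (26, z, q)}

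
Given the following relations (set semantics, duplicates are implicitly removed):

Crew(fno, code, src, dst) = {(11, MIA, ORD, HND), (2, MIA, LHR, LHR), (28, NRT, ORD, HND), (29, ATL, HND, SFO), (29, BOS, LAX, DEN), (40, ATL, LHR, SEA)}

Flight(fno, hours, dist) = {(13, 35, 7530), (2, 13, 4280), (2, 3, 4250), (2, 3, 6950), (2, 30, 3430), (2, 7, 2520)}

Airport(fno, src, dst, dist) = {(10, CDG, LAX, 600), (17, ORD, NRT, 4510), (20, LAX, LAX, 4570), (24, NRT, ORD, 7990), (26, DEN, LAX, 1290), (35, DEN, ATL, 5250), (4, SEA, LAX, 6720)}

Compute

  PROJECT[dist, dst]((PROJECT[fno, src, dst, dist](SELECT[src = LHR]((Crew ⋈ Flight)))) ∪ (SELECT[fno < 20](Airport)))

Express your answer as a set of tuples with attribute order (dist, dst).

{(2520, LHR), (3430, LHR), (4250, LHR), (4280, LHR), (4510, NRT), (600, LAX), (6720, LAX), (6950, LHR)}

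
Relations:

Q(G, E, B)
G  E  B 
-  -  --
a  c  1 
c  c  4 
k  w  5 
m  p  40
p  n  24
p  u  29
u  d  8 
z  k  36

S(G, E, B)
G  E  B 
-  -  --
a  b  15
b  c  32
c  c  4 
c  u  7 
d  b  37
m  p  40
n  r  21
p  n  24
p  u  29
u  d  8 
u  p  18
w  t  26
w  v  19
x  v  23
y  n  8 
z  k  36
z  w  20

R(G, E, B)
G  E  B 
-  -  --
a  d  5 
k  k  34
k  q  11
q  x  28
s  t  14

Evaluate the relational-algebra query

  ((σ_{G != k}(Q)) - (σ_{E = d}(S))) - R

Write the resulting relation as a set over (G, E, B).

Selection G != k: {(a, c, 1), (c, c, 4), (m, p, 40), (p, n, 24), (p, u, 29), (u, d, 8), (z, k, 36)}
Selection E = d: {(u, d, 8)}
Taking the difference: {(a, c, 1), (c, c, 4), (m, p, 40), (p, n, 24), (p, u, 29), (z, k, 36)}
Taking the difference: {(a, c, 1), (c, c, 4), (m, p, 40), (p, n, 24), (p, u, 29), (z, k, 36)}

{(a, c, 1), (c, c, 4), (m, p, 40), (p, n, 24), (p, u, 29), (z, k, 36)}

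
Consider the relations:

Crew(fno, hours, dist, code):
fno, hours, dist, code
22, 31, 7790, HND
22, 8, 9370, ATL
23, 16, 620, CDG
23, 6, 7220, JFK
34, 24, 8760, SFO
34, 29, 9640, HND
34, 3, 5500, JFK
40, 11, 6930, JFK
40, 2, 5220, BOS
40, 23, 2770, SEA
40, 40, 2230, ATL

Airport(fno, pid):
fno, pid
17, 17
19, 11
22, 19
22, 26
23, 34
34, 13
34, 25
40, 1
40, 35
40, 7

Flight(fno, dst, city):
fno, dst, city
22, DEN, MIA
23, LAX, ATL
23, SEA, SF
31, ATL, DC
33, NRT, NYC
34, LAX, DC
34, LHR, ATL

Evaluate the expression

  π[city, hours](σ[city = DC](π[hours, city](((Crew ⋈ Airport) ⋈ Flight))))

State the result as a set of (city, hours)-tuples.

Natural join on fno: {(22, 31, 7790, HND, 19), (22, 31, 7790, HND, 26), (22, 8, 9370, ATL, 19), (22, 8, 9370, ATL, 26), (23, 16, 620, CDG, 34), (23, 6, 7220, JFK, 34), (34, 24, 8760, SFO, 13), (34, 24, 8760, SFO, 25), (34, 29, 9640, HND, 13), (34, 29, 9640, HND, 25), (34, 3, 5500, JFK, 13), (34, 3, 5500, JFK, 25), (40, 11, 6930, JFK, 1), (40, 11, 6930, JFK, 35), (40, 11, 6930, JFK, 7), (40, 2, 5220, BOS, 1), (40, 2, 5220, BOS, 35), (40, 2, 5220, BOS, 7), (40, 23, 2770, SEA, 1), (40, 23, 2770, SEA, 35), (40, 23, 2770, SEA, 7), (40, 40, 2230, ATL, 1), (40, 40, 2230, ATL, 35), (40, 40, 2230, ATL, 7)}
Natural join on fno: {(22, 31, 7790, HND, 19, DEN, MIA), (22, 31, 7790, HND, 26, DEN, MIA), (22, 8, 9370, ATL, 19, DEN, MIA), (22, 8, 9370, ATL, 26, DEN, MIA), (23, 16, 620, CDG, 34, LAX, ATL), (23, 16, 620, CDG, 34, SEA, SF), (23, 6, 7220, JFK, 34, LAX, ATL), (23, 6, 7220, JFK, 34, SEA, SF), (34, 24, 8760, SFO, 13, LAX, DC), (34, 24, 8760, SFO, 13, LHR, ATL), (34, 24, 8760, SFO, 25, LAX, DC), (34, 24, 8760, SFO, 25, LHR, ATL), (34, 29, 9640, HND, 13, LAX, DC), (34, 29, 9640, HND, 13, LHR, ATL), (34, 29, 9640, HND, 25, LAX, DC), (34, 29, 9640, HND, 25, LHR, ATL), (34, 3, 5500, JFK, 13, LAX, DC), (34, 3, 5500, JFK, 13, LHR, ATL), (34, 3, 5500, JFK, 25, LAX, DC), (34, 3, 5500, JFK, 25, LHR, ATL)}
π[hours, city]: project onto (hours, city) (8 duplicate(s) eliminated) → {(16, ATL), (16, SF), (24, ATL), (24, DC), (29, ATL), (29, DC), (3, ATL), (3, DC), (31, MIA), (6, ATL), (6, SF), (8, MIA)}
Filtering on city = DC leaves {(24, DC), (29, DC), (3, DC)}.
π[city, hours]: project onto (city, hours) → {(DC, 24), (DC, 29), (DC, 3)}

{(DC, 24), (DC, 29), (DC, 3)}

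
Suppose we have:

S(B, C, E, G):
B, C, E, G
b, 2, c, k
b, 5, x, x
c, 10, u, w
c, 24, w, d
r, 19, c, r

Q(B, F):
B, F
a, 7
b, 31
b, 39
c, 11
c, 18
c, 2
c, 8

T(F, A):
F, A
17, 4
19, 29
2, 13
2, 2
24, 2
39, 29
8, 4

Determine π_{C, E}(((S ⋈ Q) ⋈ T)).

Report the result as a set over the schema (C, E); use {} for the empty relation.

Joining S and Q on B yields {(b, 2, c, k, 31), (b, 2, c, k, 39), (b, 5, x, x, 31), (b, 5, x, x, 39), (c, 10, u, w, 11), (c, 10, u, w, 18), (c, 10, u, w, 2), (c, 10, u, w, 8), (c, 24, w, d, 11), (c, 24, w, d, 18), (c, 24, w, d, 2), (c, 24, w, d, 8)}.
Joining (S ⋈ Q) and T on F yields {(b, 2, c, k, 39, 29), (b, 5, x, x, 39, 29), (c, 10, u, w, 2, 13), (c, 10, u, w, 2, 2), (c, 10, u, w, 8, 4), (c, 24, w, d, 2, 13), (c, 24, w, d, 2, 2), (c, 24, w, d, 8, 4)}.
π[C, E]: project onto (C, E) (4 duplicate(s) eliminated) → {(10, u), (2, c), (24, w), (5, x)}

{(10, u), (2, c), (24, w), (5, x)}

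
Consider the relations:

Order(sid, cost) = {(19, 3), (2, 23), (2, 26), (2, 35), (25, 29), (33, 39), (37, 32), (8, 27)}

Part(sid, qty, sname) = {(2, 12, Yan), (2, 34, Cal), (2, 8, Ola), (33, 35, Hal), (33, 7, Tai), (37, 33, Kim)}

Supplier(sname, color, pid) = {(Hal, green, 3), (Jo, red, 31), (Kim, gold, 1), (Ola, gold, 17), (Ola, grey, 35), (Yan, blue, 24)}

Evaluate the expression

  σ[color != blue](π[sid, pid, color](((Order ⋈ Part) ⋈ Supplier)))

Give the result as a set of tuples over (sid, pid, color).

{(2, 17, gold), (2, 35, grey), (33, 3, green), (37, 1, gold)}

Joining Order and Part on sid yields {(2, 23, 12, Yan), (2, 23, 34, Cal), (2, 23, 8, Ola), (2, 26, 12, Yan), (2, 26, 34, Cal), (2, 26, 8, Ola), (2, 35, 12, Yan), (2, 35, 34, Cal), (2, 35, 8, Ola), (33, 39, 35, Hal), (33, 39, 7, Tai), (37, 32, 33, Kim)}.
Joining (Order ⋈ Part) and Supplier on sname yields {(2, 23, 12, Yan, blue, 24), (2, 23, 8, Ola, gold, 17), (2, 23, 8, Ola, grey, 35), (2, 26, 12, Yan, blue, 24), (2, 26, 8, Ola, gold, 17), (2, 26, 8, Ola, grey, 35), (2, 35, 12, Yan, blue, 24), (2, 35, 8, Ola, gold, 17), (2, 35, 8, Ola, grey, 35), (33, 39, 35, Hal, green, 3), (37, 32, 33, Kim, gold, 1)}.
Projecting to sid, pid, color (6 duplicate(s) eliminated): {(2, 17, gold), (2, 24, blue), (2, 35, grey), (33, 3, green), (37, 1, gold)}
Apply σ_{color != blue}; surviving tuples: {(2, 17, gold), (2, 35, grey), (33, 3, green), (37, 1, gold)}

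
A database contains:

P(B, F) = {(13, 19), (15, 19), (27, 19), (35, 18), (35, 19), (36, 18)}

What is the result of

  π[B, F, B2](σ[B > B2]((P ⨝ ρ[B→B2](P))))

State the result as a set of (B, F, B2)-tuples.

{(15, 19, 13), (27, 19, 13), (27, 19, 15), (35, 19, 13), (35, 19, 15), (35, 19, 27), (36, 18, 35)}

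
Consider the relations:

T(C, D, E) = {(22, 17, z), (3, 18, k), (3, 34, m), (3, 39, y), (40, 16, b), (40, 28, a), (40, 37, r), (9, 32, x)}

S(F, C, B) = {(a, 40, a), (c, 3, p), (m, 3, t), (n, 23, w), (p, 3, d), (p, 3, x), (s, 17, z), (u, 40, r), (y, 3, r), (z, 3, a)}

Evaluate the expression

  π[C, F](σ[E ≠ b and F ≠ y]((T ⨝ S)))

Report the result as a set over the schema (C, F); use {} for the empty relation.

{(3, c), (3, m), (3, p), (3, z), (40, a), (40, u)}

Natural join on C: {(3, 18, k, c, p), (3, 18, k, m, t), (3, 18, k, p, d), (3, 18, k, p, x), (3, 18, k, y, r), (3, 18, k, z, a), (3, 34, m, c, p), (3, 34, m, m, t), (3, 34, m, p, d), (3, 34, m, p, x), (3, 34, m, y, r), (3, 34, m, z, a), (3, 39, y, c, p), (3, 39, y, m, t), (3, 39, y, p, d), (3, 39, y, p, x), (3, 39, y, y, r), (3, 39, y, z, a), (40, 16, b, a, a), (40, 16, b, u, r), (40, 28, a, a, a), (40, 28, a, u, r), (40, 37, r, a, a), (40, 37, r, u, r)}
Apply σ_{E ≠ b and F ≠ y}; surviving tuples: {(3, 18, k, c, p), (3, 18, k, m, t), (3, 18, k, p, d), (3, 18, k, p, x), (3, 18, k, z, a), (3, 34, m, c, p), (3, 34, m, m, t), (3, 34, m, p, d), (3, 34, m, p, x), (3, 34, m, z, a), (3, 39, y, c, p), (3, 39, y, m, t), (3, 39, y, p, d), (3, 39, y, p, x), (3, 39, y, z, a), (40, 28, a, a, a), (40, 28, a, u, r), (40, 37, r, a, a), (40, 37, r, u, r)}
π_{C, F} gives {(3, c), (3, m), (3, p), (3, z), (40, a), (40, u)} (13 duplicate(s) eliminated).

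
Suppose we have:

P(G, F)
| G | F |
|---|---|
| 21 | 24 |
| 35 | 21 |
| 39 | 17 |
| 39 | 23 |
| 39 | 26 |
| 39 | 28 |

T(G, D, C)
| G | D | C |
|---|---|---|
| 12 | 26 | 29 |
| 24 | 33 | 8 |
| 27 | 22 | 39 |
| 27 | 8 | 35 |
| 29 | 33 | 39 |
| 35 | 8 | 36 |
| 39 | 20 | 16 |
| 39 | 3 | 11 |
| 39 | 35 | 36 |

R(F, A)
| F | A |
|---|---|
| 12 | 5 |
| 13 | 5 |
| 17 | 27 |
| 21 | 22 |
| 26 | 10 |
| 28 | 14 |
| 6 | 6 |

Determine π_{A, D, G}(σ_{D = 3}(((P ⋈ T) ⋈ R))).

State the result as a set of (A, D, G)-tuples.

{(10, 3, 39), (14, 3, 39), (27, 3, 39)}

Natural join on G: {(35, 21, 8, 36), (39, 17, 20, 16), (39, 17, 3, 11), (39, 17, 35, 36), (39, 23, 20, 16), (39, 23, 3, 11), (39, 23, 35, 36), (39, 26, 20, 16), (39, 26, 3, 11), (39, 26, 35, 36), (39, 28, 20, 16), (39, 28, 3, 11), (39, 28, 35, 36)}
Natural join on F: {(35, 21, 8, 36, 22), (39, 17, 20, 16, 27), (39, 17, 3, 11, 27), (39, 17, 35, 36, 27), (39, 26, 20, 16, 10), (39, 26, 3, 11, 10), (39, 26, 35, 36, 10), (39, 28, 20, 16, 14), (39, 28, 3, 11, 14), (39, 28, 35, 36, 14)}
Filtering on D = 3 leaves {(39, 17, 3, 11, 27), (39, 26, 3, 11, 10), (39, 28, 3, 11, 14)}.
π[A, D, G]: project onto (A, D, G) → {(10, 3, 39), (14, 3, 39), (27, 3, 39)}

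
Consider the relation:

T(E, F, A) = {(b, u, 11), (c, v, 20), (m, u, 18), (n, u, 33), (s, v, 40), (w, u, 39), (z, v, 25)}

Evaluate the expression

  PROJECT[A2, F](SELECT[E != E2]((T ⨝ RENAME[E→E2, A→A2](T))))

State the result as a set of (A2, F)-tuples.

ρ[E→E2, A→A2]: schema becomes (E2, F, A2); tuples unchanged.
Joining T and RENAME[E→E2, A→A2](T) on F yields {(b, u, 11, b, 11), (b, u, 11, m, 18), (b, u, 11, n, 33), (b, u, 11, w, 39), (c, v, 20, c, 20), (c, v, 20, s, 40), (c, v, 20, z, 25), (m, u, 18, b, 11), (m, u, 18, m, 18), (m, u, 18, n, 33), (m, u, 18, w, 39), (n, u, 33, b, 11), (n, u, 33, m, 18), (n, u, 33, n, 33), (n, u, 33, w, 39), (s, v, 40, c, 20), (s, v, 40, s, 40), (s, v, 40, z, 25), (w, u, 39, b, 11), (w, u, 39, m, 18), (w, u, 39, n, 33), (w, u, 39, w, 39), (z, v, 25, c, 20), (z, v, 25, s, 40), (z, v, 25, z, 25)}.
σ[E != E2]: keep tuples satisfying E != E2 → {(b, u, 11, m, 18), (b, u, 11, n, 33), (b, u, 11, w, 39), (c, v, 20, s, 40), (c, v, 20, z, 25), (m, u, 18, b, 11), (m, u, 18, n, 33), (m, u, 18, w, 39), (n, u, 33, b, 11), (n, u, 33, m, 18), (n, u, 33, w, 39), (s, v, 40, c, 20), (s, v, 40, z, 25), (w, u, 39, b, 11), (w, u, 39, m, 18), (w, u, 39, n, 33), (z, v, 25, c, 20), (z, v, 25, s, 40)}
Keep only column(s) A2, F (11 duplicate(s) eliminated): {(11, u), (18, u), (20, v), (25, v), (33, u), (39, u), (40, v)}

{(11, u), (18, u), (20, v), (25, v), (33, u), (39, u), (40, v)}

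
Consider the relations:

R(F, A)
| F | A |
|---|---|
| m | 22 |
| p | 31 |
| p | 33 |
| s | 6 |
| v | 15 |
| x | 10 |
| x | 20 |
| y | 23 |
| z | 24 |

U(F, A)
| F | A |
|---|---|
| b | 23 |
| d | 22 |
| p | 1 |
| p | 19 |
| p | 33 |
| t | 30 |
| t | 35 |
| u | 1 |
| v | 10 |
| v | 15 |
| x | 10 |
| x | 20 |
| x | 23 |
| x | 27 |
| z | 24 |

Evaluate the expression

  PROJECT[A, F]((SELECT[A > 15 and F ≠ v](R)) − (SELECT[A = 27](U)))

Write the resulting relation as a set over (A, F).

{(20, x), (22, m), (23, y), (24, z), (31, p), (33, p)}

Selection A > 15 and F ≠ v: {(m, 22), (p, 31), (p, 33), (x, 20), (y, 23), (z, 24)}
Selection A = 27: {(x, 27)}
Taking the difference: {(m, 22), (p, 31), (p, 33), (x, 20), (y, 23), (z, 24)}
π_{A, F} gives {(20, x), (22, m), (23, y), (24, z), (31, p), (33, p)}.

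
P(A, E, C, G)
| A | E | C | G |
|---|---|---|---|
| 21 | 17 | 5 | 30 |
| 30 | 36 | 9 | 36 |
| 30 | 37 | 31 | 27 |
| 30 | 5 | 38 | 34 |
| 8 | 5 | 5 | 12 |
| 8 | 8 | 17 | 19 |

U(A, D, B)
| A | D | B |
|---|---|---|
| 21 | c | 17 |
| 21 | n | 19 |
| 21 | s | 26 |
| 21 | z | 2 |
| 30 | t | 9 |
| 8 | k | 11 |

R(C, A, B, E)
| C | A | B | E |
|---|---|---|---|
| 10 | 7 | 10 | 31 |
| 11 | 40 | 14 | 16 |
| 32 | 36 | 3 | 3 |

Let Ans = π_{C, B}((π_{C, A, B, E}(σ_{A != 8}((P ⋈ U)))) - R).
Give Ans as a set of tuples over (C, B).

{(31, 9), (38, 9), (5, 17), (5, 19), (5, 2), (5, 26), (9, 9)}

Natural join on A: {(21, 17, 5, 30, c, 17), (21, 17, 5, 30, n, 19), (21, 17, 5, 30, s, 26), (21, 17, 5, 30, z, 2), (30, 36, 9, 36, t, 9), (30, 37, 31, 27, t, 9), (30, 5, 38, 34, t, 9), (8, 5, 5, 12, k, 11), (8, 8, 17, 19, k, 11)}
σ[A != 8]: keep tuples satisfying A != 8 → {(21, 17, 5, 30, c, 17), (21, 17, 5, 30, n, 19), (21, 17, 5, 30, s, 26), (21, 17, 5, 30, z, 2), (30, 36, 9, 36, t, 9), (30, 37, 31, 27, t, 9), (30, 5, 38, 34, t, 9)}
Keep only column(s) C, A, B, E: {(31, 30, 9, 37), (38, 30, 9, 5), (5, 21, 17, 17), (5, 21, 19, 17), (5, 21, 2, 17), (5, 21, 26, 17), (9, 30, 9, 36)}
Set difference of the two operands is {(31, 30, 9, 37), (38, 30, 9, 5), (5, 21, 17, 17), (5, 21, 19, 17), (5, 21, 2, 17), (5, 21, 26, 17), (9, 30, 9, 36)}.
Keep only column(s) C, B: {(31, 9), (38, 9), (5, 17), (5, 19), (5, 2), (5, 26), (9, 9)}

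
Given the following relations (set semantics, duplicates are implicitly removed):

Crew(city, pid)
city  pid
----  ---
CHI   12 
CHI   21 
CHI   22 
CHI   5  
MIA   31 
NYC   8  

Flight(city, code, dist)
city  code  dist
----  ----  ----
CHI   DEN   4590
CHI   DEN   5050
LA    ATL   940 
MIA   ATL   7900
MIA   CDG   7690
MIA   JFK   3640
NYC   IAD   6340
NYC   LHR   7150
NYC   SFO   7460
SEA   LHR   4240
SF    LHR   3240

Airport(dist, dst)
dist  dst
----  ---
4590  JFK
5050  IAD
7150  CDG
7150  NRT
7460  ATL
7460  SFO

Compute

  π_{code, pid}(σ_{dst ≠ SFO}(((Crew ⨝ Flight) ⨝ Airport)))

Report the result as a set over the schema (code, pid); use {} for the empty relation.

{(DEN, 12), (DEN, 21), (DEN, 22), (DEN, 5), (LHR, 8), (SFO, 8)}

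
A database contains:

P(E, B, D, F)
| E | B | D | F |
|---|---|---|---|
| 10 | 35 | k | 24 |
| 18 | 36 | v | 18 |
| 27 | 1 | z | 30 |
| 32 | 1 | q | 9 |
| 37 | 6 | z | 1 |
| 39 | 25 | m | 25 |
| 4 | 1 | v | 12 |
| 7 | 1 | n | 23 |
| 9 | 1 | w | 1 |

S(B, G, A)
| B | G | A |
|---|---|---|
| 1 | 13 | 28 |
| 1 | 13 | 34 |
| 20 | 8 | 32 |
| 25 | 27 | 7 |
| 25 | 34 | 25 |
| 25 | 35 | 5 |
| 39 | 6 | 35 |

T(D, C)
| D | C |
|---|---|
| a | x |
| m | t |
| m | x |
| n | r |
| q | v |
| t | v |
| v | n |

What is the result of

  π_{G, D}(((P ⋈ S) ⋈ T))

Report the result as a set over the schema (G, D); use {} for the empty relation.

{(13, n), (13, q), (13, v), (27, m), (34, m), (35, m)}

Natural join on B: {(27, 1, z, 30, 13, 28), (27, 1, z, 30, 13, 34), (32, 1, q, 9, 13, 28), (32, 1, q, 9, 13, 34), (39, 25, m, 25, 27, 7), (39, 25, m, 25, 34, 25), (39, 25, m, 25, 35, 5), (4, 1, v, 12, 13, 28), (4, 1, v, 12, 13, 34), (7, 1, n, 23, 13, 28), (7, 1, n, 23, 13, 34), (9, 1, w, 1, 13, 28), (9, 1, w, 1, 13, 34)}
Natural join on D: {(32, 1, q, 9, 13, 28, v), (32, 1, q, 9, 13, 34, v), (39, 25, m, 25, 27, 7, t), (39, 25, m, 25, 27, 7, x), (39, 25, m, 25, 34, 25, t), (39, 25, m, 25, 34, 25, x), (39, 25, m, 25, 35, 5, t), (39, 25, m, 25, 35, 5, x), (4, 1, v, 12, 13, 28, n), (4, 1, v, 12, 13, 34, n), (7, 1, n, 23, 13, 28, r), (7, 1, n, 23, 13, 34, r)}
Keep only column(s) G, D (6 duplicate(s) eliminated): {(13, n), (13, q), (13, v), (27, m), (34, m), (35, m)}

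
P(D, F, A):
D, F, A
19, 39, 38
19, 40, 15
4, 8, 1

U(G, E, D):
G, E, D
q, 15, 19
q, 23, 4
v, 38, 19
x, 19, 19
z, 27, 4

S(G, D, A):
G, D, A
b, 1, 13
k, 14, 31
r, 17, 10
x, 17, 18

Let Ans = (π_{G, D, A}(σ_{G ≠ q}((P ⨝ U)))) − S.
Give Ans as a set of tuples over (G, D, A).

Joining P and U on D yields {(19, 39, 38, q, 15), (19, 39, 38, v, 38), (19, 39, 38, x, 19), (19, 40, 15, q, 15), (19, 40, 15, v, 38), (19, 40, 15, x, 19), (4, 8, 1, q, 23), (4, 8, 1, z, 27)}.
Apply σ_{G ≠ q}; surviving tuples: {(19, 39, 38, v, 38), (19, 39, 38, x, 19), (19, 40, 15, v, 38), (19, 40, 15, x, 19), (4, 8, 1, z, 27)}
π[G, D, A]: project onto (G, D, A) → {(v, 19, 15), (v, 19, 38), (x, 19, 15), (x, 19, 38), (z, 4, 1)}
Set difference of the two operands is {(v, 19, 15), (v, 19, 38), (x, 19, 15), (x, 19, 38), (z, 4, 1)}.

{(v, 19, 15), (v, 19, 38), (x, 19, 15), (x, 19, 38), (z, 4, 1)}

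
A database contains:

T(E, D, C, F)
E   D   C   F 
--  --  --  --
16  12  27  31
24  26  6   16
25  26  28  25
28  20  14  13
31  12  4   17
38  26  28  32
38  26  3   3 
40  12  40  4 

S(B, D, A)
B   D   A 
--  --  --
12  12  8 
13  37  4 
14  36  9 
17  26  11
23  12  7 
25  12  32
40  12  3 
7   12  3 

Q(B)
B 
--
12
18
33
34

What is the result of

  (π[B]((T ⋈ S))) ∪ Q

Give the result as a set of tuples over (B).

{12, 17, 18, 23, 25, 33, 34, 40, 7}

Joining T and S on D yields {(16, 12, 27, 31, 12, 8), (16, 12, 27, 31, 23, 7), (16, 12, 27, 31, 25, 32), (16, 12, 27, 31, 40, 3), (16, 12, 27, 31, 7, 3), (24, 26, 6, 16, 17, 11), (25, 26, 28, 25, 17, 11), (31, 12, 4, 17, 12, 8), (31, 12, 4, 17, 23, 7), (31, 12, 4, 17, 25, 32), (31, 12, 4, 17, 40, 3), (31, 12, 4, 17, 7, 3), (38, 26, 28, 32, 17, 11), (38, 26, 3, 3, 17, 11), (40, 12, 40, 4, 12, 8), (40, 12, 40, 4, 23, 7), (40, 12, 40, 4, 25, 32), (40, 12, 40, 4, 40, 3), (40, 12, 40, 4, 7, 3)}.
π[B]: project onto (B) (13 duplicate(s) eliminated) → {12, 17, 23, 25, 40, 7}
Union: {12, 17, 23, 25, 40, 7} with {12, 18, 33, 34} → {12, 17, 18, 23, 25, 33, 34, 40, 7}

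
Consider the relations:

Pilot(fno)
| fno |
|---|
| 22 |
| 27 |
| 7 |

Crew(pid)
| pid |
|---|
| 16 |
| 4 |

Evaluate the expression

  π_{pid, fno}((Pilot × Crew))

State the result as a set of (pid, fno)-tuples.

Pilot × Crew: Cartesian product, 3·2 = 6 tuples over (fno, pid).
π_{pid, fno} gives {(16, 22), (16, 27), (16, 7), (4, 22), (4, 27), (4, 7)}.

{(16, 22), (16, 27), (16, 7), (4, 22), (4, 27), (4, 7)}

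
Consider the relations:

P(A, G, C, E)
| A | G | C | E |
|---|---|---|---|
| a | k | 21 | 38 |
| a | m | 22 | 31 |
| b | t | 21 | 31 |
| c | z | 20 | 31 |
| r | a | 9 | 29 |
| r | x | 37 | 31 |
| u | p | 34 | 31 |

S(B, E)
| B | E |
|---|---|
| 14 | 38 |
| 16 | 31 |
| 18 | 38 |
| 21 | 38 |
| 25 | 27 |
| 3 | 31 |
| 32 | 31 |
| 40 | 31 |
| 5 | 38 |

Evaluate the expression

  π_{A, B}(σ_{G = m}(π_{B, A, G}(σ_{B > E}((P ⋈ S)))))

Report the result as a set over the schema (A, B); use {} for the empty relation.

{(a, 32), (a, 40)}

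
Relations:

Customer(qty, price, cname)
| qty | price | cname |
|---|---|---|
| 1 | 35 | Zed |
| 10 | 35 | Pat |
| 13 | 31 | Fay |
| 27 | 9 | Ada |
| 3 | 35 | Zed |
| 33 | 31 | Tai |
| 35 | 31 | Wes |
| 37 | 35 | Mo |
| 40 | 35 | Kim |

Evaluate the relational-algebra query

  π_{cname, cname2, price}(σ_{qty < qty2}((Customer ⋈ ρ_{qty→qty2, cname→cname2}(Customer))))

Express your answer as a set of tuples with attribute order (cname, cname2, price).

{(Fay, Tai, 31), (Fay, Wes, 31), (Mo, Kim, 35), (Pat, Kim, 35), (Pat, Mo, 35), (Tai, Wes, 31), (Zed, Kim, 35), (Zed, Mo, 35), (Zed, Pat, 35), (Zed, Zed, 35)}

ρ[qty→qty2, cname→cname2]: schema becomes (qty2, price, cname2); tuples unchanged.
Natural join on price: {(1, 35, Zed, 1, Zed), (1, 35, Zed, 10, Pat), (1, 35, Zed, 3, Zed), (1, 35, Zed, 37, Mo), (1, 35, Zed, 40, Kim), (10, 35, Pat, 1, Zed), (10, 35, Pat, 10, Pat), (10, 35, Pat, 3, Zed), (10, 35, Pat, 37, Mo), (10, 35, Pat, 40, Kim), (13, 31, Fay, 13, Fay), (13, 31, Fay, 33, Tai), (13, 31, Fay, 35, Wes), (27, 9, Ada, 27, Ada), (3, 35, Zed, 1, Zed), (3, 35, Zed, 10, Pat), (3, 35, Zed, 3, Zed), (3, 35, Zed, 37, Mo), (3, 35, Zed, 40, Kim), (33, 31, Tai, 13, Fay), (33, 31, Tai, 33, Tai), (33, 31, Tai, 35, Wes), (35, 31, Wes, 13, Fay), (35, 31, Wes, 33, Tai), (35, 31, Wes, 35, Wes), (37, 35, Mo, 1, Zed), (37, 35, Mo, 10, Pat), (37, 35, Mo, 3, Zed), (37, 35, Mo, 37, Mo), (37, 35, Mo, 40, Kim), (40, 35, Kim, 1, Zed), (40, 35, Kim, 10, Pat), (40, 35, Kim, 3, Zed), (40, 35, Kim, 37, Mo), (40, 35, Kim, 40, Kim)}
Filtering on qty < qty2 leaves {(1, 35, Zed, 10, Pat), (1, 35, Zed, 3, Zed), (1, 35, Zed, 37, Mo), (1, 35, Zed, 40, Kim), (10, 35, Pat, 37, Mo), (10, 35, Pat, 40, Kim), (13, 31, Fay, 33, Tai), (13, 31, Fay, 35, Wes), (3, 35, Zed, 10, Pat), (3, 35, Zed, 37, Mo), (3, 35, Zed, 40, Kim), (33, 31, Tai, 35, Wes), (37, 35, Mo, 40, Kim)}.
Keep only column(s) cname, cname2, price (3 duplicate(s) eliminated): {(Fay, Tai, 31), (Fay, Wes, 31), (Mo, Kim, 35), (Pat, Kim, 35), (Pat, Mo, 35), (Tai, Wes, 31), (Zed, Kim, 35), (Zed, Mo, 35), (Zed, Pat, 35), (Zed, Zed, 35)}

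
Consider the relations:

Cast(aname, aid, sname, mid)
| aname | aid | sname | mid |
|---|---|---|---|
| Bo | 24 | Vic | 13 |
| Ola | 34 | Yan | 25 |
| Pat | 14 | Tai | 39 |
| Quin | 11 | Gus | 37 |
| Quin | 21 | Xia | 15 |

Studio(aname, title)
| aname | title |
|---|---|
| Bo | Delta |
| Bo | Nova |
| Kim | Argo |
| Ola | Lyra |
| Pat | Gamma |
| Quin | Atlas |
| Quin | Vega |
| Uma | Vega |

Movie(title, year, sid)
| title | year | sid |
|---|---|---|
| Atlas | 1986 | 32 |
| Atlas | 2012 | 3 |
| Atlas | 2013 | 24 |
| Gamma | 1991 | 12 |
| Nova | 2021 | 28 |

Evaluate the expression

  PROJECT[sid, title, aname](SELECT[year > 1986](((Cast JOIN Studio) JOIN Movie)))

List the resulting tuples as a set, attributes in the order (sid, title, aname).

{(12, Gamma, Pat), (24, Atlas, Quin), (28, Nova, Bo), (3, Atlas, Quin)}

Cast ⋈ Studio (natural join on aname): {(Bo, 24, Vic, 13, Delta), (Bo, 24, Vic, 13, Nova), (Ola, 34, Yan, 25, Lyra), (Pat, 14, Tai, 39, Gamma), (Quin, 11, Gus, 37, Atlas), (Quin, 11, Gus, 37, Vega), (Quin, 21, Xia, 15, Atlas), (Quin, 21, Xia, 15, Vega)}
(Cast JOIN Studio) ⋈ Movie (natural join on title): {(Bo, 24, Vic, 13, Nova, 2021, 28), (Pat, 14, Tai, 39, Gamma, 1991, 12), (Quin, 11, Gus, 37, Atlas, 1986, 32), (Quin, 11, Gus, 37, Atlas, 2012, 3), (Quin, 11, Gus, 37, Atlas, 2013, 24), (Quin, 21, Xia, 15, Atlas, 1986, 32), (Quin, 21, Xia, 15, Atlas, 2012, 3), (Quin, 21, Xia, 15, Atlas, 2013, 24)}
Filtering on year > 1986 leaves {(Bo, 24, Vic, 13, Nova, 2021, 28), (Pat, 14, Tai, 39, Gamma, 1991, 12), (Quin, 11, Gus, 37, Atlas, 2012, 3), (Quin, 11, Gus, 37, Atlas, 2013, 24), (Quin, 21, Xia, 15, Atlas, 2012, 3), (Quin, 21, Xia, 15, Atlas, 2013, 24)}.
Keep only column(s) sid, title, aname (2 duplicate(s) eliminated): {(12, Gamma, Pat), (24, Atlas, Quin), (28, Nova, Bo), (3, Atlas, Quin)}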